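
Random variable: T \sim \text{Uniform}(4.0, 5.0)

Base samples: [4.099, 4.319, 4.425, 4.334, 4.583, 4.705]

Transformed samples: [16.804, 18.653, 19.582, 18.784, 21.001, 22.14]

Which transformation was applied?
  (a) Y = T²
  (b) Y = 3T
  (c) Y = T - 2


Checking option (a) Y = T²:
  T = 4.099 -> Y = 16.804 ✓
  T = 4.319 -> Y = 18.653 ✓
  T = 4.425 -> Y = 19.582 ✓
All samples match this transformation.

(a) T²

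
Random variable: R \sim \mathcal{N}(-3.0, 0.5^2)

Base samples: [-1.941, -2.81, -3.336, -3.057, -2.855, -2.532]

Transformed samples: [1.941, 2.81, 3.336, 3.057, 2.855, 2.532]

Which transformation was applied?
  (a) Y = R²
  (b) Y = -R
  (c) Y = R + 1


Checking option (b) Y = -R:
  R = -1.941 -> Y = 1.941 ✓
  R = -2.81 -> Y = 2.81 ✓
  R = -3.336 -> Y = 3.336 ✓
All samples match this transformation.

(b) -R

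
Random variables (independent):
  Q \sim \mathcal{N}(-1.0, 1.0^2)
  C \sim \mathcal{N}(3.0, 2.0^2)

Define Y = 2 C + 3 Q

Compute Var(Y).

For independent RVs: Var(aX + bY) = a²Var(X) + b²Var(Y)
Var(Q) = 1
Var(C) = 4
Var(Y) = 3²*1 + 2²*4
= 9*1 + 4*4 = 25

25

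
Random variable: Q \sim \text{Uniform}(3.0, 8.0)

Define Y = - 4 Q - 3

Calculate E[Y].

For Y = -4Q - 3:
E[Y] = -4 * E[Q] - 3
E[Q] = (3 + 8)/2 = 5.5
E[Y] = -4 * 5.5 - 3 = -25

-25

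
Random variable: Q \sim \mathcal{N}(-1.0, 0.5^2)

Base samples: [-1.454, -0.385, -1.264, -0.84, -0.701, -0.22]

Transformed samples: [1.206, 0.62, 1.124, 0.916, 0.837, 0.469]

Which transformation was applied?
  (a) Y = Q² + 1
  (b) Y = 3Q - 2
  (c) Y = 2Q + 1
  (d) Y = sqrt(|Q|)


Checking option (d) Y = sqrt(|Q|):
  Q = -1.454 -> Y = 1.206 ✓
  Q = -0.385 -> Y = 0.62 ✓
  Q = -1.264 -> Y = 1.124 ✓
All samples match this transformation.

(d) sqrt(|Q|)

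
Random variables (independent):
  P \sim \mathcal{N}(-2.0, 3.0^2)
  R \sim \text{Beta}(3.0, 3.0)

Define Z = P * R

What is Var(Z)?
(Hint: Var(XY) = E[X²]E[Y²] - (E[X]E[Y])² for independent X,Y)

Var(XY) = E[X²]E[Y²] - (E[X]E[Y])²
E[P] = -2, Var(P) = 9
E[R] = 0.5, Var(R) = 0.035714286
E[P²] = 9 + (-2)² = 13
E[R²] = 0.035714286 + 0.5² = 0.28571429
Var(Z) = 13*0.28571429 - (-2*0.5)²
= 3.7142857 - 1 = 2.7142857

2.7142857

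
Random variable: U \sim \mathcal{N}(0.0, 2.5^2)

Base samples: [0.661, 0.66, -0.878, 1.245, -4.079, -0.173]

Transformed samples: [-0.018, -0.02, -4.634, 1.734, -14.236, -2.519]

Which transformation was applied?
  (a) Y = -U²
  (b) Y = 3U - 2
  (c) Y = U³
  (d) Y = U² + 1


Checking option (b) Y = 3U - 2:
  U = 0.661 -> Y = -0.018 ✓
  U = 0.66 -> Y = -0.02 ✓
  U = -0.878 -> Y = -4.634 ✓
All samples match this transformation.

(b) 3U - 2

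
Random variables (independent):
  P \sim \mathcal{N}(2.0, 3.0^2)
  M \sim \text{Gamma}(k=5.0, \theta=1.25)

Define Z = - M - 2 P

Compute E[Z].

E[Z] = -2*E[P] - 1*E[M]
E[P] = 2
E[M] = 6.25
E[Z] = -2*2 - 1*6.25 = -10.25

-10.25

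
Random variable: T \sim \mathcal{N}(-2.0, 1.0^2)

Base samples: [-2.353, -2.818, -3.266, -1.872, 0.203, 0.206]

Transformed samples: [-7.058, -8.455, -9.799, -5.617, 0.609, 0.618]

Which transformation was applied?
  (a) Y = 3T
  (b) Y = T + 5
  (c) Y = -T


Checking option (a) Y = 3T:
  T = -2.353 -> Y = -7.058 ✓
  T = -2.818 -> Y = -8.455 ✓
  T = -3.266 -> Y = -9.799 ✓
All samples match this transformation.

(a) 3T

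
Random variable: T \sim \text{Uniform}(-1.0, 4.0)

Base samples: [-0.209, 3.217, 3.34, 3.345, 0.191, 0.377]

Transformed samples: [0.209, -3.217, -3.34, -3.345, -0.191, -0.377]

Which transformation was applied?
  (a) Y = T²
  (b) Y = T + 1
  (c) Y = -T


Checking option (c) Y = -T:
  T = -0.209 -> Y = 0.209 ✓
  T = 3.217 -> Y = -3.217 ✓
  T = 3.34 -> Y = -3.34 ✓
All samples match this transformation.

(c) -T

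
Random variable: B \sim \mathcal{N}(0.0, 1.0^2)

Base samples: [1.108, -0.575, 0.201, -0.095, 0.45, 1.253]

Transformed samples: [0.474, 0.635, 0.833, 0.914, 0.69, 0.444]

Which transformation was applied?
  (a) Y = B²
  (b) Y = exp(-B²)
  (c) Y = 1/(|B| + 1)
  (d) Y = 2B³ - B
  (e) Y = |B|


Checking option (c) Y = 1/(|B| + 1):
  B = 1.108 -> Y = 0.474 ✓
  B = -0.575 -> Y = 0.635 ✓
  B = 0.201 -> Y = 0.833 ✓
All samples match this transformation.

(c) 1/(|B| + 1)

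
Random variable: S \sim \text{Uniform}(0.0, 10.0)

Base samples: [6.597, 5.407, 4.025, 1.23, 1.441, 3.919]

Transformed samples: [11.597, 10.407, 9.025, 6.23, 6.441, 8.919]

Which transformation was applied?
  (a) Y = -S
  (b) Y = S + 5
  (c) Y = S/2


Checking option (b) Y = S + 5:
  S = 6.597 -> Y = 11.597 ✓
  S = 5.407 -> Y = 10.407 ✓
  S = 4.025 -> Y = 9.025 ✓
All samples match this transformation.

(b) S + 5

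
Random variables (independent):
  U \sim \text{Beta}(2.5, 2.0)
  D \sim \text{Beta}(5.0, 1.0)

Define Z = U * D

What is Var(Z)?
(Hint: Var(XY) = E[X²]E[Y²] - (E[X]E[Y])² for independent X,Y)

Var(XY) = E[X²]E[Y²] - (E[X]E[Y])²
E[U] = 0.55555556, Var(U) = 0.044893378
E[D] = 0.83333333, Var(D) = 0.01984127
E[U²] = 0.044893378 + 0.55555556² = 0.35353535
E[D²] = 0.01984127 + 0.83333333² = 0.71428571
Var(Z) = 0.35353535*0.71428571 - (0.55555556*0.83333333)²
= 0.25252525 - 0.21433471 = 0.038190547

0.038190547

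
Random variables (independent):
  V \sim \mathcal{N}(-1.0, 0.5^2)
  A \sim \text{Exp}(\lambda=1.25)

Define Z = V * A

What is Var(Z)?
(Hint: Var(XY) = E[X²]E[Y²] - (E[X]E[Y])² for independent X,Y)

Var(XY) = E[X²]E[Y²] - (E[X]E[Y])²
E[V] = -1, Var(V) = 0.25
E[A] = 0.8, Var(A) = 0.64
E[V²] = 0.25 + (-1)² = 1.25
E[A²] = 0.64 + 0.8² = 1.28
Var(Z) = 1.25*1.28 - (-1*0.8)²
= 1.6 - 0.64 = 0.96

0.96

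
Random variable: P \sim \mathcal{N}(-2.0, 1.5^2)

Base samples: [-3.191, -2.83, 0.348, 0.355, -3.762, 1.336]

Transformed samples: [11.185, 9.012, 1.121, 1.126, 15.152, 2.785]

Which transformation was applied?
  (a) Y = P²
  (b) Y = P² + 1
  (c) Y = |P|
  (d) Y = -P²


Checking option (b) Y = P² + 1:
  P = -3.191 -> Y = 11.185 ✓
  P = -2.83 -> Y = 9.012 ✓
  P = 0.348 -> Y = 1.121 ✓
All samples match this transformation.

(b) P² + 1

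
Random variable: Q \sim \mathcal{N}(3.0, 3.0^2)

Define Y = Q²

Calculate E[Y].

E[Q²] = Var(Q) + (E[Q])² = 9 + 9 = 18

18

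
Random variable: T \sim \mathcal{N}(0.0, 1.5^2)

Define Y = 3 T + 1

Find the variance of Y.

For Y = aT + b: Var(Y) = a² * Var(T)
Var(T) = 1.5^2 = 2.25
Var(Y) = 3² * 2.25 = 9 * 2.25 = 20.25

20.25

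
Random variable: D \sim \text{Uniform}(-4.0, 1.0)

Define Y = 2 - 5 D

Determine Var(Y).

For Y = aD + b: Var(Y) = a² * Var(D)
Var(D) = (1 + 4)^2/12 = 2.0833333
Var(Y) = (-5)² * 2.0833333 = 25 * 2.0833333 = 52.083333

52.083333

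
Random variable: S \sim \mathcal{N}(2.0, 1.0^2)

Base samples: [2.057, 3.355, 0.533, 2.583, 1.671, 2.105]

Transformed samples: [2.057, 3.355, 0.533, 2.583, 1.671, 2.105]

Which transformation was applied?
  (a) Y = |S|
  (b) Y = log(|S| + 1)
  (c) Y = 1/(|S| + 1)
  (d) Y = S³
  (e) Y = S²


Checking option (a) Y = |S|:
  S = 2.057 -> Y = 2.057 ✓
  S = 3.355 -> Y = 3.355 ✓
  S = 0.533 -> Y = 0.533 ✓
All samples match this transformation.

(a) |S|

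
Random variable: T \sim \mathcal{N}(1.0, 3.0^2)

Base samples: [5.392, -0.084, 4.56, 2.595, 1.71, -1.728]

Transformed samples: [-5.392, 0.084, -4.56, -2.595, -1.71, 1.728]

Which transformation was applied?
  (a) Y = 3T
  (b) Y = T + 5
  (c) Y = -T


Checking option (c) Y = -T:
  T = 5.392 -> Y = -5.392 ✓
  T = -0.084 -> Y = 0.084 ✓
  T = 4.56 -> Y = -4.56 ✓
All samples match this transformation.

(c) -T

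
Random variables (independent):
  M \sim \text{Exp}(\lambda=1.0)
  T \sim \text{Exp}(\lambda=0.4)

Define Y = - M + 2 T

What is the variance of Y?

For independent RVs: Var(aX + bY) = a²Var(X) + b²Var(Y)
Var(M) = 1
Var(T) = 6.25
Var(Y) = (-1)²*1 + 2²*6.25
= 1*1 + 4*6.25 = 26

26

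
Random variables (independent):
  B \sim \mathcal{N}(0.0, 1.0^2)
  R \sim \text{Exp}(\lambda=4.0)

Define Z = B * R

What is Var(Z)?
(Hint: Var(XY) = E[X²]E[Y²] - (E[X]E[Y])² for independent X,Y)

Var(XY) = E[X²]E[Y²] - (E[X]E[Y])²
E[B] = 0, Var(B) = 1
E[R] = 0.25, Var(R) = 0.0625
E[B²] = 1 + 0² = 1
E[R²] = 0.0625 + 0.25² = 0.125
Var(Z) = 1*0.125 - (0*0.25)²
= 0.125 - 0 = 0.125

0.125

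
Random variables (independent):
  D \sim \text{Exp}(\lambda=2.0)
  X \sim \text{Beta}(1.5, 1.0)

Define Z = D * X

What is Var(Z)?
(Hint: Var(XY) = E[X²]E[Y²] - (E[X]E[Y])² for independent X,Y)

Var(XY) = E[X²]E[Y²] - (E[X]E[Y])²
E[D] = 0.5, Var(D) = 0.25
E[X] = 0.6, Var(X) = 0.068571429
E[D²] = 0.25 + 0.5² = 0.5
E[X²] = 0.068571429 + 0.6² = 0.42857143
Var(Z) = 0.5*0.42857143 - (0.5*0.6)²
= 0.21428571 - 0.09 = 0.12428571

0.12428571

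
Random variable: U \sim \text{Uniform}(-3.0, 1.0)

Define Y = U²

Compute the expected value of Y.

Using E[X²] = Var(X) + (E[X])²:
E[U] = -1
Var(U) = (1 + 3)^2/12 = 1.3333333
E[U²] = 1.3333333 + (-1)² = 1.3333333 + 1 = 2.3333333

2.3333333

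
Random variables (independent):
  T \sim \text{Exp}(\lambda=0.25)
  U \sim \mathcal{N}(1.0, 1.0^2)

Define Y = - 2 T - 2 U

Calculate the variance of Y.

For independent RVs: Var(aX + bY) = a²Var(X) + b²Var(Y)
Var(T) = 16
Var(U) = 1
Var(Y) = (-2)²*16 + (-2)²*1
= 4*16 + 4*1 = 68

68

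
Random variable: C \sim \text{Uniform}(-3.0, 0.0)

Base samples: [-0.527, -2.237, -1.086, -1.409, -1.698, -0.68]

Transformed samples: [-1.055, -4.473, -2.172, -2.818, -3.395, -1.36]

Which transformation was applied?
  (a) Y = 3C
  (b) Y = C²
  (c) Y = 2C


Checking option (c) Y = 2C:
  C = -0.527 -> Y = -1.055 ✓
  C = -2.237 -> Y = -4.473 ✓
  C = -1.086 -> Y = -2.172 ✓
All samples match this transformation.

(c) 2C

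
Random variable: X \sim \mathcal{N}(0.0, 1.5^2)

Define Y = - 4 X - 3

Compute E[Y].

For Y = -4X - 3:
E[Y] = -4 * E[X] - 3
E[X] = 0.0 = 0
E[Y] = -4 * 0 - 3 = -3

-3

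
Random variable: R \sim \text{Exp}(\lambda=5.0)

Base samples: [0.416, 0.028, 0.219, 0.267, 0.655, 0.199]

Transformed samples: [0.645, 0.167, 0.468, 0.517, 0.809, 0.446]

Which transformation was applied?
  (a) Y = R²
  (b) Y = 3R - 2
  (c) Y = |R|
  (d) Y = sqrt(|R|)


Checking option (d) Y = sqrt(|R|):
  R = 0.416 -> Y = 0.645 ✓
  R = 0.028 -> Y = 0.167 ✓
  R = 0.219 -> Y = 0.468 ✓
All samples match this transformation.

(d) sqrt(|R|)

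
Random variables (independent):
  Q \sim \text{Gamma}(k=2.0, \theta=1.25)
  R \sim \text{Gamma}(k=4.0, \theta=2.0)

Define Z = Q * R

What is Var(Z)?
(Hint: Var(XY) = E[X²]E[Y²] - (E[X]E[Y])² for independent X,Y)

Var(XY) = E[X²]E[Y²] - (E[X]E[Y])²
E[Q] = 2.5, Var(Q) = 3.125
E[R] = 8, Var(R) = 16
E[Q²] = 3.125 + 2.5² = 9.375
E[R²] = 16 + 8² = 80
Var(Z) = 9.375*80 - (2.5*8)²
= 750 - 400 = 350

350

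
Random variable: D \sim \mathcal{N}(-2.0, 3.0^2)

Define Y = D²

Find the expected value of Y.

Using E[X²] = Var(X) + (E[X])²:
E[D] = -2
Var(D) = 3.0^2 = 9
E[D²] = 9 + (-2)² = 9 + 4 = 13

13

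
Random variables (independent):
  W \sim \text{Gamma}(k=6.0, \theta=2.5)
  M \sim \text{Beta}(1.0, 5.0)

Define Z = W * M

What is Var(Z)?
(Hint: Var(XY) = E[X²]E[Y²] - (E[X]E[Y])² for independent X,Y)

Var(XY) = E[X²]E[Y²] - (E[X]E[Y])²
E[W] = 15, Var(W) = 37.5
E[M] = 0.16666667, Var(M) = 0.01984127
E[W²] = 37.5 + 15² = 262.5
E[M²] = 0.01984127 + 0.16666667² = 0.047619048
Var(Z) = 262.5*0.047619048 - (15*0.16666667)²
= 12.5 - 6.25 = 6.25

6.25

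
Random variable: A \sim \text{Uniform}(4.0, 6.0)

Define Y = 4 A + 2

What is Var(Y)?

For Y = aA + b: Var(Y) = a² * Var(A)
Var(A) = (6 - 4)^2/12 = 0.33333333
Var(Y) = 4² * 0.33333333 = 16 * 0.33333333 = 5.3333333

5.3333333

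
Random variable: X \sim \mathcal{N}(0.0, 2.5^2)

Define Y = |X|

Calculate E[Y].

For X ~ N(0, 2.5²), E[|X|] = sigma * sqrt(2/pi)
= 2.5 * sqrt(2/pi) = 1.9947114

1.9947114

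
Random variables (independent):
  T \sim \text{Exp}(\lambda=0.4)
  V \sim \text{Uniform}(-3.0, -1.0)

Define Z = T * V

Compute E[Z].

For independent RVs: E[XY] = E[X]*E[Y]
E[T] = 2.5
E[V] = -2
E[Z] = 2.5 * (-2) = -5

-5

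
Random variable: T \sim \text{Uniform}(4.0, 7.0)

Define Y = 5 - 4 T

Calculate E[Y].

For Y = -4T + 5:
E[Y] = -4 * E[T] + 5
E[T] = (4 + 7)/2 = 5.5
E[Y] = -4 * 5.5 + 5 = -17

-17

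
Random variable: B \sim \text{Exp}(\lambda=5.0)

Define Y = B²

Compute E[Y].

E[B²] = Var(B) + (E[B])² = 0.04 + 0.04 = 0.08

0.08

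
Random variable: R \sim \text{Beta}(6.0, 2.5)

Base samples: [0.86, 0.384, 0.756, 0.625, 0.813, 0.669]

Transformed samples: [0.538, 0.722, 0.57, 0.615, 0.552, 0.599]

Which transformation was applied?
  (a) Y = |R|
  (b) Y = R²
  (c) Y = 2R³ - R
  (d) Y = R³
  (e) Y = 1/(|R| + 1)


Checking option (e) Y = 1/(|R| + 1):
  R = 0.86 -> Y = 0.538 ✓
  R = 0.384 -> Y = 0.722 ✓
  R = 0.756 -> Y = 0.57 ✓
All samples match this transformation.

(e) 1/(|R| + 1)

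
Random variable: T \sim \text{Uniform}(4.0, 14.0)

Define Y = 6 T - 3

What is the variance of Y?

For Y = aT + b: Var(Y) = a² * Var(T)
Var(T) = (14 - 4)^2/12 = 8.3333333
Var(Y) = 6² * 8.3333333 = 36 * 8.3333333 = 300

300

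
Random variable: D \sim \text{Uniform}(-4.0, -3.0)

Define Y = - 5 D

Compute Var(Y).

For Y = aD + b: Var(Y) = a² * Var(D)
Var(D) = (-3 + 4)^2/12 = 0.083333333
Var(Y) = (-5)² * 0.083333333 = 25 * 0.083333333 = 2.0833333

2.0833333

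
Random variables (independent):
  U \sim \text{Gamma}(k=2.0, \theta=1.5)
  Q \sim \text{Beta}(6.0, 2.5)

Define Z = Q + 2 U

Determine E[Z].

E[Z] = 2*E[U] + 1*E[Q]
E[U] = 3
E[Q] = 0.70588235
E[Z] = 2*3 + 1*0.70588235 = 6.7058824

6.7058824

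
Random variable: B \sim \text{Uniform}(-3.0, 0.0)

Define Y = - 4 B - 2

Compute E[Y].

For Y = -4B - 2:
E[Y] = -4 * E[B] - 2
E[B] = (-3 + 0)/2 = -1.5
E[Y] = -4 * (-1.5) - 2 = 4

4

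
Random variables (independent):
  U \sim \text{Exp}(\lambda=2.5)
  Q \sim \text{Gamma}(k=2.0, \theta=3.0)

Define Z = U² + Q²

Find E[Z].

E[Z] = E[U²] + E[Q²]
E[U²] = Var(U) + E[U]² = 0.16 + 0.16 = 0.32
E[Q²] = Var(Q) + E[Q]² = 18 + 36 = 54
E[Z] = 0.32 + 54 = 54.32

54.32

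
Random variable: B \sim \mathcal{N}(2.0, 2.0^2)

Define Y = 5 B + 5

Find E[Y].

For Y = 5B + 5:
E[Y] = 5 * E[B] + 5
E[B] = 2.0 = 2
E[Y] = 5 * 2 + 5 = 15

15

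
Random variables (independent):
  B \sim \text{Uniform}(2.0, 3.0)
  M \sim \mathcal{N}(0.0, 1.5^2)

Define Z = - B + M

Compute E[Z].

E[Z] = -1*E[B] + 1*E[M]
E[B] = 2.5
E[M] = 0
E[Z] = -1*2.5 + 1*0 = -2.5

-2.5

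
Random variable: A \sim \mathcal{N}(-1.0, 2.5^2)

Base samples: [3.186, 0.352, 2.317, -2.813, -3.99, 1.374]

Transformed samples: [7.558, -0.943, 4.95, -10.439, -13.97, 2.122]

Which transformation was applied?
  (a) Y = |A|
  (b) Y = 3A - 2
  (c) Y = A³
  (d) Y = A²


Checking option (b) Y = 3A - 2:
  A = 3.186 -> Y = 7.558 ✓
  A = 0.352 -> Y = -0.943 ✓
  A = 2.317 -> Y = 4.95 ✓
All samples match this transformation.

(b) 3A - 2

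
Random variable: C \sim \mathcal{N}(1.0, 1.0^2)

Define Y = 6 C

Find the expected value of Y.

For Y = 6C:
E[Y] = 6 * E[C]
E[C] = 1.0 = 1
E[Y] = 6 * 1 = 6

6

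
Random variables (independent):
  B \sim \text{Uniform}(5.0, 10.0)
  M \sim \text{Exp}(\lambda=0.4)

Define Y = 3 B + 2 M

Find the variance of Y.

For independent RVs: Var(aX + bY) = a²Var(X) + b²Var(Y)
Var(B) = 2.0833333
Var(M) = 6.25
Var(Y) = 3²*2.0833333 + 2²*6.25
= 9*2.0833333 + 4*6.25 = 43.75

43.75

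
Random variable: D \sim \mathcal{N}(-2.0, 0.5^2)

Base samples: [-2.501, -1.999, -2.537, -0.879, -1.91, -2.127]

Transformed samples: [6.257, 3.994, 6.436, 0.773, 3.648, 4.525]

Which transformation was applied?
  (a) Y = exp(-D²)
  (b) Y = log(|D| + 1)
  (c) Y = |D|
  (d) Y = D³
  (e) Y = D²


Checking option (e) Y = D²:
  D = -2.501 -> Y = 6.257 ✓
  D = -1.999 -> Y = 3.994 ✓
  D = -2.537 -> Y = 6.436 ✓
All samples match this transformation.

(e) D²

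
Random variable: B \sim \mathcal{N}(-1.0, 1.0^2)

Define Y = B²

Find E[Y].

Using E[X²] = Var(X) + (E[X])²:
E[B] = -1
Var(B) = 1.0^2 = 1
E[B²] = 1 + (-1)² = 1 + 1 = 2

2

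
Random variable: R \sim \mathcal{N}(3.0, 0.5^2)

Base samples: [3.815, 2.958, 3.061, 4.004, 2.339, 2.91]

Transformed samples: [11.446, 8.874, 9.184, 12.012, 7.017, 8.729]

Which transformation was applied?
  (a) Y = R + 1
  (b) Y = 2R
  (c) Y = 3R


Checking option (c) Y = 3R:
  R = 3.815 -> Y = 11.446 ✓
  R = 2.958 -> Y = 8.874 ✓
  R = 3.061 -> Y = 9.184 ✓
All samples match this transformation.

(c) 3R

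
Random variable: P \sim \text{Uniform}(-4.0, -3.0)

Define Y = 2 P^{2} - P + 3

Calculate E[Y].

E[Y] = 2*E[P²] - 1*E[P] + 3
E[P] = -3.5
E[P²] = Var(P) + (E[P])² = 0.083333333 + 12.25 = 12.333333
E[Y] = 2*12.333333 - 1*(-3.5) + 3 = 31.166667

31.166667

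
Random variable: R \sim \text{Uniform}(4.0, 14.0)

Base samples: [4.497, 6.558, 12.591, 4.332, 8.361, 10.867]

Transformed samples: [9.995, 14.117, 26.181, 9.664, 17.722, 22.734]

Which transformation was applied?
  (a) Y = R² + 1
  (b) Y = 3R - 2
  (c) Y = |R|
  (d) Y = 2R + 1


Checking option (d) Y = 2R + 1:
  R = 4.497 -> Y = 9.995 ✓
  R = 6.558 -> Y = 14.117 ✓
  R = 12.591 -> Y = 26.181 ✓
All samples match this transformation.

(d) 2R + 1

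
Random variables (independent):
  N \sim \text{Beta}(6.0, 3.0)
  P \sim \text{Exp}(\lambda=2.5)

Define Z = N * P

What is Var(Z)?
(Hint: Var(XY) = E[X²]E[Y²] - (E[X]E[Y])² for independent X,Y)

Var(XY) = E[X²]E[Y²] - (E[X]E[Y])²
E[N] = 0.66666667, Var(N) = 0.022222222
E[P] = 0.4, Var(P) = 0.16
E[N²] = 0.022222222 + 0.66666667² = 0.46666667
E[P²] = 0.16 + 0.4² = 0.32
Var(Z) = 0.46666667*0.32 - (0.66666667*0.4)²
= 0.14933333 - 0.071111111 = 0.078222222

0.078222222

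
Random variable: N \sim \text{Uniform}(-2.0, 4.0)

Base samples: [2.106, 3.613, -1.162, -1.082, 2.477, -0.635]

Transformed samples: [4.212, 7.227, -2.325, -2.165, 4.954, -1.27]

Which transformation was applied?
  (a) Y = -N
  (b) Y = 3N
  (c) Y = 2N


Checking option (c) Y = 2N:
  N = 2.106 -> Y = 4.212 ✓
  N = 3.613 -> Y = 7.227 ✓
  N = -1.162 -> Y = -2.325 ✓
All samples match this transformation.

(c) 2N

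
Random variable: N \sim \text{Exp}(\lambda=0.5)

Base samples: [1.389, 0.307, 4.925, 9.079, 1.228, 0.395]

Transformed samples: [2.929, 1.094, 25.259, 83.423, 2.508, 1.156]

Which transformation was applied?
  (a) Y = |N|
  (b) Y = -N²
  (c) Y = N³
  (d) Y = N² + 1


Checking option (d) Y = N² + 1:
  N = 1.389 -> Y = 2.929 ✓
  N = 0.307 -> Y = 1.094 ✓
  N = 4.925 -> Y = 25.259 ✓
All samples match this transformation.

(d) N² + 1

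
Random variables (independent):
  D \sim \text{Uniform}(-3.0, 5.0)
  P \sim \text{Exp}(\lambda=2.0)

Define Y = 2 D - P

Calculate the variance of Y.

For independent RVs: Var(aX + bY) = a²Var(X) + b²Var(Y)
Var(D) = 5.3333333
Var(P) = 0.25
Var(Y) = 2²*5.3333333 + (-1)²*0.25
= 4*5.3333333 + 1*0.25 = 21.583333

21.583333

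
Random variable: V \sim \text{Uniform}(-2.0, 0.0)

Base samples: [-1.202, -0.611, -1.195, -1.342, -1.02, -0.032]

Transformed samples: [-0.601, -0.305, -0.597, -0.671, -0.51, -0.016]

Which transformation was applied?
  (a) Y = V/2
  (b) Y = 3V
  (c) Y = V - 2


Checking option (a) Y = V/2:
  V = -1.202 -> Y = -0.601 ✓
  V = -0.611 -> Y = -0.305 ✓
  V = -1.195 -> Y = -0.597 ✓
All samples match this transformation.

(a) V/2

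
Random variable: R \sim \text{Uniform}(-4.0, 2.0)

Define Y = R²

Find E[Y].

E[R²] = Var(R) + (E[R])² = 3 + 1 = 4

4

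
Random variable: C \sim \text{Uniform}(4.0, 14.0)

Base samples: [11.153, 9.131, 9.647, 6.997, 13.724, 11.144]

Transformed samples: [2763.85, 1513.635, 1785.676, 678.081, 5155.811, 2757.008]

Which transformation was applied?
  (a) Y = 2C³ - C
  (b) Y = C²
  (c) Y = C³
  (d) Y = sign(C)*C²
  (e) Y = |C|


Checking option (a) Y = 2C³ - C:
  C = 11.153 -> Y = 2763.85 ✓
  C = 9.131 -> Y = 1513.635 ✓
  C = 9.647 -> Y = 1785.676 ✓
All samples match this transformation.

(a) 2C³ - C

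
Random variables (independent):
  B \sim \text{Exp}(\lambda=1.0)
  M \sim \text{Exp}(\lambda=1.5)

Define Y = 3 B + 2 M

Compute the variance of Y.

For independent RVs: Var(aX + bY) = a²Var(X) + b²Var(Y)
Var(B) = 1
Var(M) = 0.44444444
Var(Y) = 3²*1 + 2²*0.44444444
= 9*1 + 4*0.44444444 = 10.777778

10.777778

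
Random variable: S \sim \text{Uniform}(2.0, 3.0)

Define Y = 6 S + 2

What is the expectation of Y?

For Y = 6S + 2:
E[Y] = 6 * E[S] + 2
E[S] = (2 + 3)/2 = 2.5
E[Y] = 6 * 2.5 + 2 = 17

17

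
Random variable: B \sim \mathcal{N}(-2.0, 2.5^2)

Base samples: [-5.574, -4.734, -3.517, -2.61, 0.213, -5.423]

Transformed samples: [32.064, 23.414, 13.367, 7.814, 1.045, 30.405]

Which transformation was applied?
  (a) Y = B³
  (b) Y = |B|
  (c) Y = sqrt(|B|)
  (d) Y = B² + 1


Checking option (d) Y = B² + 1:
  B = -5.574 -> Y = 32.064 ✓
  B = -4.734 -> Y = 23.414 ✓
  B = -3.517 -> Y = 13.367 ✓
All samples match this transformation.

(d) B² + 1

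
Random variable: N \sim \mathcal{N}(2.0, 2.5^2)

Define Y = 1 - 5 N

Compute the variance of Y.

For Y = aN + b: Var(Y) = a² * Var(N)
Var(N) = 2.5^2 = 6.25
Var(Y) = (-5)² * 6.25 = 25 * 6.25 = 156.25

156.25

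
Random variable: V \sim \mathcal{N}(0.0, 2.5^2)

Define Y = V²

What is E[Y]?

Using E[X²] = Var(X) + (E[X])²:
E[V] = 0
Var(V) = 2.5^2 = 6.25
E[V²] = 6.25 + 0² = 6.25 + 0 = 6.25

6.25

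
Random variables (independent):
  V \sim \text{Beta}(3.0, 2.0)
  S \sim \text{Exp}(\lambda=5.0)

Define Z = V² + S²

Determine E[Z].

E[Z] = E[V²] + E[S²]
E[V²] = Var(V) + E[V]² = 0.04 + 0.36 = 0.4
E[S²] = Var(S) + E[S]² = 0.04 + 0.04 = 0.08
E[Z] = 0.4 + 0.08 = 0.48

0.48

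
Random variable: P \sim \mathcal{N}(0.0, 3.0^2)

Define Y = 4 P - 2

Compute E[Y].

For Y = 4P - 2:
E[Y] = 4 * E[P] - 2
E[P] = 0.0 = 0
E[Y] = 4 * 0 - 2 = -2

-2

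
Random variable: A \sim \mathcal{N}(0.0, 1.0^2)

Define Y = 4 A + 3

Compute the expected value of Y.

For Y = 4A + 3:
E[Y] = 4 * E[A] + 3
E[A] = 0.0 = 0
E[Y] = 4 * 0 + 3 = 3

3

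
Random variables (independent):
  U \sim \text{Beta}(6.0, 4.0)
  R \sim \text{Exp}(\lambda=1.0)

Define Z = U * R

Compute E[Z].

For independent RVs: E[XY] = E[X]*E[Y]
E[U] = 0.6
E[R] = 1
E[Z] = 0.6 * 1 = 0.6

0.6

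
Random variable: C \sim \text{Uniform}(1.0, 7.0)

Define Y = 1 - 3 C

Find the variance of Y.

For Y = aC + b: Var(Y) = a² * Var(C)
Var(C) = (7 - 1)^2/12 = 3
Var(Y) = (-3)² * 3 = 9 * 3 = 27

27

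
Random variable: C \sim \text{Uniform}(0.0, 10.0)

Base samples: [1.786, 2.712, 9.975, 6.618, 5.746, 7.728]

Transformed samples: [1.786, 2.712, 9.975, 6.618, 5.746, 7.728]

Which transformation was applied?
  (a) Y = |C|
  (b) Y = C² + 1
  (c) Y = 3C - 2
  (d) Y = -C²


Checking option (a) Y = |C|:
  C = 1.786 -> Y = 1.786 ✓
  C = 2.712 -> Y = 2.712 ✓
  C = 9.975 -> Y = 9.975 ✓
All samples match this transformation.

(a) |C|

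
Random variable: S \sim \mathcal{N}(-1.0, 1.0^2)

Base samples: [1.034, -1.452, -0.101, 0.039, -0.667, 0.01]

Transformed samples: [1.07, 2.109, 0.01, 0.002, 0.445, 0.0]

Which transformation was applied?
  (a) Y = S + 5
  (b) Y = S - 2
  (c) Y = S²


Checking option (c) Y = S²:
  S = 1.034 -> Y = 1.07 ✓
  S = -1.452 -> Y = 2.109 ✓
  S = -0.101 -> Y = 0.01 ✓
All samples match this transformation.

(c) S²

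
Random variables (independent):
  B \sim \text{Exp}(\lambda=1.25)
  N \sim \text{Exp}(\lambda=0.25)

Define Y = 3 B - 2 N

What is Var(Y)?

For independent RVs: Var(aX + bY) = a²Var(X) + b²Var(Y)
Var(B) = 0.64
Var(N) = 16
Var(Y) = 3²*0.64 + (-2)²*16
= 9*0.64 + 4*16 = 69.76

69.76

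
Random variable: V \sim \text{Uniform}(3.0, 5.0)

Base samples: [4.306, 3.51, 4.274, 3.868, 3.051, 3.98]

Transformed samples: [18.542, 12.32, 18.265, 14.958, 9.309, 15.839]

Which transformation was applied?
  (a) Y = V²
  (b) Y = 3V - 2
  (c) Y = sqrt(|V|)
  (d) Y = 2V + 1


Checking option (a) Y = V²:
  V = 4.306 -> Y = 18.542 ✓
  V = 3.51 -> Y = 12.32 ✓
  V = 4.274 -> Y = 18.265 ✓
All samples match this transformation.

(a) V²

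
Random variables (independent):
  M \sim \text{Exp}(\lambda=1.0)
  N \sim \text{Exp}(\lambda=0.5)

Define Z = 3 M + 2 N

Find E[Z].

E[Z] = 3*E[M] + 2*E[N]
E[M] = 1
E[N] = 2
E[Z] = 3*1 + 2*2 = 7

7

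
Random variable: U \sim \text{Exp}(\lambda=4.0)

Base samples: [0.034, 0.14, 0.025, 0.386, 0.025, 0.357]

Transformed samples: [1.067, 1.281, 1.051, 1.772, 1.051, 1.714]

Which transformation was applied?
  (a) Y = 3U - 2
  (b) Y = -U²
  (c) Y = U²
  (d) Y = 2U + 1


Checking option (d) Y = 2U + 1:
  U = 0.034 -> Y = 1.067 ✓
  U = 0.14 -> Y = 1.281 ✓
  U = 0.025 -> Y = 1.051 ✓
All samples match this transformation.

(d) 2U + 1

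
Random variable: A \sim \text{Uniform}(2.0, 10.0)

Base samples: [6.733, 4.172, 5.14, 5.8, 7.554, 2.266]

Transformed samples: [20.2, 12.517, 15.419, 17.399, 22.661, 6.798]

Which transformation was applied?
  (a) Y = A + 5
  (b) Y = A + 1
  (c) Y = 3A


Checking option (c) Y = 3A:
  A = 6.733 -> Y = 20.2 ✓
  A = 4.172 -> Y = 12.517 ✓
  A = 5.14 -> Y = 15.419 ✓
All samples match this transformation.

(c) 3A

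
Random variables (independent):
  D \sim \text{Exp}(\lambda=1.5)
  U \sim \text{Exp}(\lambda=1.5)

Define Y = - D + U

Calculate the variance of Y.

For independent RVs: Var(aX + bY) = a²Var(X) + b²Var(Y)
Var(D) = 0.44444444
Var(U) = 0.44444444
Var(Y) = (-1)²*0.44444444 + 1²*0.44444444
= 1*0.44444444 + 1*0.44444444 = 0.88888889

0.88888889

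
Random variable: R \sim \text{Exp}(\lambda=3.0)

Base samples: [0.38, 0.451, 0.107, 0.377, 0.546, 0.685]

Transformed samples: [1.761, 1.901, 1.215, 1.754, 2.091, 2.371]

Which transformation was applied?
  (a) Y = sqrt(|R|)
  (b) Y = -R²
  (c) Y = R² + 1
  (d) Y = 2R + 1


Checking option (d) Y = 2R + 1:
  R = 0.38 -> Y = 1.761 ✓
  R = 0.451 -> Y = 1.901 ✓
  R = 0.107 -> Y = 1.215 ✓
All samples match this transformation.

(d) 2R + 1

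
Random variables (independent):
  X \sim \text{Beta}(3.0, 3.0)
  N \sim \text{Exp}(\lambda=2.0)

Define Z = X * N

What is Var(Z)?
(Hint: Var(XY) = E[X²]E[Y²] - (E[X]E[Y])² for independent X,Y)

Var(XY) = E[X²]E[Y²] - (E[X]E[Y])²
E[X] = 0.5, Var(X) = 0.035714286
E[N] = 0.5, Var(N) = 0.25
E[X²] = 0.035714286 + 0.5² = 0.28571429
E[N²] = 0.25 + 0.5² = 0.5
Var(Z) = 0.28571429*0.5 - (0.5*0.5)²
= 0.14285714 - 0.0625 = 0.080357143

0.080357143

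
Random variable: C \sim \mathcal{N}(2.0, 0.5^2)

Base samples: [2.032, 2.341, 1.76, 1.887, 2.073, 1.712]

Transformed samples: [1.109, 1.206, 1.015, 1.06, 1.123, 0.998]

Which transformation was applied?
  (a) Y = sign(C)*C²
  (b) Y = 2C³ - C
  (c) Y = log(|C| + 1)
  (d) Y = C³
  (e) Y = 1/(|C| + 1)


Checking option (c) Y = log(|C| + 1):
  C = 2.032 -> Y = 1.109 ✓
  C = 2.341 -> Y = 1.206 ✓
  C = 1.76 -> Y = 1.015 ✓
All samples match this transformation.

(c) log(|C| + 1)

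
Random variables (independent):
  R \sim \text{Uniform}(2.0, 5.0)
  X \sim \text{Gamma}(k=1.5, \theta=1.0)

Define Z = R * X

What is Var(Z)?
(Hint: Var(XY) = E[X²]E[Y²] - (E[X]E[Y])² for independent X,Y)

Var(XY) = E[X²]E[Y²] - (E[X]E[Y])²
E[R] = 3.5, Var(R) = 0.75
E[X] = 1.5, Var(X) = 1.5
E[R²] = 0.75 + 3.5² = 13
E[X²] = 1.5 + 1.5² = 3.75
Var(Z) = 13*3.75 - (3.5*1.5)²
= 48.75 - 27.5625 = 21.1875

21.1875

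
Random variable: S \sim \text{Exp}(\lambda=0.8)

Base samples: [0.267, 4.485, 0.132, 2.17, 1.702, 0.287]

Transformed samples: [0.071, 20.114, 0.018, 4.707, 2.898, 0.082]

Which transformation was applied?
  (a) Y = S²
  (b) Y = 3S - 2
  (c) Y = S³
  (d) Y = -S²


Checking option (a) Y = S²:
  S = 0.267 -> Y = 0.071 ✓
  S = 4.485 -> Y = 20.114 ✓
  S = 0.132 -> Y = 0.018 ✓
All samples match this transformation.

(a) S²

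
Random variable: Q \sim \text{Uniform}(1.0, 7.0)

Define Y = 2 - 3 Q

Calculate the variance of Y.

For Y = aQ + b: Var(Y) = a² * Var(Q)
Var(Q) = (7 - 1)^2/12 = 3
Var(Y) = (-3)² * 3 = 9 * 3 = 27

27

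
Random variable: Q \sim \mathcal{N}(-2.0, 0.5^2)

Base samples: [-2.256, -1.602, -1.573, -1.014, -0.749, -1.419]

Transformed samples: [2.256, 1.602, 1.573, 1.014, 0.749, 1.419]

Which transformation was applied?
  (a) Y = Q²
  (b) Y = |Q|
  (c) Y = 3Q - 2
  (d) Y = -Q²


Checking option (b) Y = |Q|:
  Q = -2.256 -> Y = 2.256 ✓
  Q = -1.602 -> Y = 1.602 ✓
  Q = -1.573 -> Y = 1.573 ✓
All samples match this transformation.

(b) |Q|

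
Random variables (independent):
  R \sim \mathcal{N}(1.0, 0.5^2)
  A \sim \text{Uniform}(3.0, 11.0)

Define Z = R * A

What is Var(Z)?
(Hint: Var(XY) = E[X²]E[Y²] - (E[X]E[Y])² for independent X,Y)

Var(XY) = E[X²]E[Y²] - (E[X]E[Y])²
E[R] = 1, Var(R) = 0.25
E[A] = 7, Var(A) = 5.3333333
E[R²] = 0.25 + 1² = 1.25
E[A²] = 5.3333333 + 7² = 54.333333
Var(Z) = 1.25*54.333333 - (1*7)²
= 67.916667 - 49 = 18.916667

18.916667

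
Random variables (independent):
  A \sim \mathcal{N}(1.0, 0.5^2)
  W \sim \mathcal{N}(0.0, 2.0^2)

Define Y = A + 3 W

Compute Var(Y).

For independent RVs: Var(aX + bY) = a²Var(X) + b²Var(Y)
Var(A) = 0.25
Var(W) = 4
Var(Y) = 1²*0.25 + 3²*4
= 1*0.25 + 9*4 = 36.25

36.25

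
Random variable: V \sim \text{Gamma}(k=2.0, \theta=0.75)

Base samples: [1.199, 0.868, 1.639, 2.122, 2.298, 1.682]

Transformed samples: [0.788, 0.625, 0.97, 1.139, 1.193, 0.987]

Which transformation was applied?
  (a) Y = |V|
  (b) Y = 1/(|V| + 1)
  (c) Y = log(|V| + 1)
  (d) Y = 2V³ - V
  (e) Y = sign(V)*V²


Checking option (c) Y = log(|V| + 1):
  V = 1.199 -> Y = 0.788 ✓
  V = 0.868 -> Y = 0.625 ✓
  V = 1.639 -> Y = 0.97 ✓
All samples match this transformation.

(c) log(|V| + 1)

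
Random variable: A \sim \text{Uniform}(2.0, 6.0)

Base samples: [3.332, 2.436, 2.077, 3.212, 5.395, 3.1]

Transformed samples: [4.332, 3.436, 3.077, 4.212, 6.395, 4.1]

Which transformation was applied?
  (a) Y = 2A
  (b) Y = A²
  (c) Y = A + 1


Checking option (c) Y = A + 1:
  A = 3.332 -> Y = 4.332 ✓
  A = 2.436 -> Y = 3.436 ✓
  A = 2.077 -> Y = 3.077 ✓
All samples match this transformation.

(c) A + 1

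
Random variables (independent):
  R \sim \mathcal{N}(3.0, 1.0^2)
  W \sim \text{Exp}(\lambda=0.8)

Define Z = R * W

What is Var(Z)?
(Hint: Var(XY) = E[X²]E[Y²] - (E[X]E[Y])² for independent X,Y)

Var(XY) = E[X²]E[Y²] - (E[X]E[Y])²
E[R] = 3, Var(R) = 1
E[W] = 1.25, Var(W) = 1.5625
E[R²] = 1 + 3² = 10
E[W²] = 1.5625 + 1.25² = 3.125
Var(Z) = 10*3.125 - (3*1.25)²
= 31.25 - 14.0625 = 17.1875

17.1875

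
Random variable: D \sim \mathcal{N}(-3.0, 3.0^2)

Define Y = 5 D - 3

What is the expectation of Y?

For Y = 5D - 3:
E[Y] = 5 * E[D] - 3
E[D] = -3.0 = -3
E[Y] = 5 * (-3) - 3 = -18

-18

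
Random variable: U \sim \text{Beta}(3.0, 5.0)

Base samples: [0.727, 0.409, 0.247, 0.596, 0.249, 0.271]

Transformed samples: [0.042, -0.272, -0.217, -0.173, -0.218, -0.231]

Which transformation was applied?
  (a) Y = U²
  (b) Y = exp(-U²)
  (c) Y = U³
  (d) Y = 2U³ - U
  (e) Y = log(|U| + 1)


Checking option (d) Y = 2U³ - U:
  U = 0.727 -> Y = 0.042 ✓
  U = 0.409 -> Y = -0.272 ✓
  U = 0.247 -> Y = -0.217 ✓
All samples match this transformation.

(d) 2U³ - U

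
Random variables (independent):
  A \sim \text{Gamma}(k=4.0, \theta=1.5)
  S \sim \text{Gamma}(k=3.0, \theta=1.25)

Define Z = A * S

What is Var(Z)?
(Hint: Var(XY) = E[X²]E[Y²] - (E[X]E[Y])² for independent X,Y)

Var(XY) = E[X²]E[Y²] - (E[X]E[Y])²
E[A] = 6, Var(A) = 9
E[S] = 3.75, Var(S) = 4.6875
E[A²] = 9 + 6² = 45
E[S²] = 4.6875 + 3.75² = 18.75
Var(Z) = 45*18.75 - (6*3.75)²
= 843.75 - 506.25 = 337.5

337.5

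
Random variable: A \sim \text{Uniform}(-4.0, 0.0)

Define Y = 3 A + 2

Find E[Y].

For Y = 3A + 2:
E[Y] = 3 * E[A] + 2
E[A] = (-4 + 0)/2 = -2
E[Y] = 3 * (-2) + 2 = -4

-4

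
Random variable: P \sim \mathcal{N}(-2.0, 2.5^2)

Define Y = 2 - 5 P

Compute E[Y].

For Y = -5P + 2:
E[Y] = -5 * E[P] + 2
E[P] = -2.0 = -2
E[Y] = -5 * (-2) + 2 = 12

12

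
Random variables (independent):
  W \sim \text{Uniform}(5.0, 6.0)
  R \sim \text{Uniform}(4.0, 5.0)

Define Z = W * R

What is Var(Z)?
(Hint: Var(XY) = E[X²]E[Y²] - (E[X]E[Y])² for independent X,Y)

Var(XY) = E[X²]E[Y²] - (E[X]E[Y])²
E[W] = 5.5, Var(W) = 0.083333333
E[R] = 4.5, Var(R) = 0.083333333
E[W²] = 0.083333333 + 5.5² = 30.333333
E[R²] = 0.083333333 + 4.5² = 20.333333
Var(Z) = 30.333333*20.333333 - (5.5*4.5)²
= 616.77778 - 612.5625 = 4.2152778

4.2152778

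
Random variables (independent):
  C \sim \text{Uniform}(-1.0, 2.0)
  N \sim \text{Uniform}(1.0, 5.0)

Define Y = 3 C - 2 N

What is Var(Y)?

For independent RVs: Var(aX + bY) = a²Var(X) + b²Var(Y)
Var(C) = 0.75
Var(N) = 1.3333333
Var(Y) = 3²*0.75 + (-2)²*1.3333333
= 9*0.75 + 4*1.3333333 = 12.083333

12.083333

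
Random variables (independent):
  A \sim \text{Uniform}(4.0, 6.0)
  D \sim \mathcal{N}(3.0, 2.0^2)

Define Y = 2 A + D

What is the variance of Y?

For independent RVs: Var(aX + bY) = a²Var(X) + b²Var(Y)
Var(A) = 0.33333333
Var(D) = 4
Var(Y) = 2²*0.33333333 + 1²*4
= 4*0.33333333 + 1*4 = 5.3333333

5.3333333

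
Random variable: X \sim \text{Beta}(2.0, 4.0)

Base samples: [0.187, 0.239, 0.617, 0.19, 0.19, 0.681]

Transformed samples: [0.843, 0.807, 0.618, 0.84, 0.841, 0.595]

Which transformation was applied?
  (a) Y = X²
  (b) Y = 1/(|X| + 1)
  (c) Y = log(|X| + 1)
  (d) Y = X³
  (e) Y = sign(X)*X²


Checking option (b) Y = 1/(|X| + 1):
  X = 0.187 -> Y = 0.843 ✓
  X = 0.239 -> Y = 0.807 ✓
  X = 0.617 -> Y = 0.618 ✓
All samples match this transformation.

(b) 1/(|X| + 1)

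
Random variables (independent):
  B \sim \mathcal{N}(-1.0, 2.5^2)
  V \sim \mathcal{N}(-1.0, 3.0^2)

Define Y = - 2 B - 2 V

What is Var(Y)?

For independent RVs: Var(aX + bY) = a²Var(X) + b²Var(Y)
Var(B) = 6.25
Var(V) = 9
Var(Y) = (-2)²*6.25 + (-2)²*9
= 4*6.25 + 4*9 = 61

61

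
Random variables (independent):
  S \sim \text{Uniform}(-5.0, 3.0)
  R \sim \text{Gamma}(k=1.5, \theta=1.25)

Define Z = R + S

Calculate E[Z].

E[Z] = 1*E[S] + 1*E[R]
E[S] = -1
E[R] = 1.875
E[Z] = 1*(-1) + 1*1.875 = 0.875

0.875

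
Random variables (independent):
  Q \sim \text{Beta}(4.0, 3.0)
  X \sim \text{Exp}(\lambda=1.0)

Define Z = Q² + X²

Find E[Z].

E[Z] = E[Q²] + E[X²]
E[Q²] = Var(Q) + E[Q]² = 0.030612245 + 0.32653061 = 0.35714286
E[X²] = Var(X) + E[X]² = 1 + 1 = 2
E[Z] = 0.35714286 + 2 = 2.3571429

2.3571429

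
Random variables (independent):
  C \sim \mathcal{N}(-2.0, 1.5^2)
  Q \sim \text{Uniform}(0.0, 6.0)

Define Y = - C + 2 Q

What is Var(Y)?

For independent RVs: Var(aX + bY) = a²Var(X) + b²Var(Y)
Var(C) = 2.25
Var(Q) = 3
Var(Y) = (-1)²*2.25 + 2²*3
= 1*2.25 + 4*3 = 14.25

14.25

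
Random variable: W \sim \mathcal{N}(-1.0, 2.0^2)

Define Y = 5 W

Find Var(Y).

For Y = aW + b: Var(Y) = a² * Var(W)
Var(W) = 2.0^2 = 4
Var(Y) = 5² * 4 = 25 * 4 = 100

100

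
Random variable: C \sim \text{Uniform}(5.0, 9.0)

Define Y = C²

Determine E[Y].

Using E[X²] = Var(X) + (E[X])²:
E[C] = 7
Var(C) = (9 - 5)^2/12 = 1.3333333
E[C²] = 1.3333333 + 7² = 1.3333333 + 49 = 50.333333

50.333333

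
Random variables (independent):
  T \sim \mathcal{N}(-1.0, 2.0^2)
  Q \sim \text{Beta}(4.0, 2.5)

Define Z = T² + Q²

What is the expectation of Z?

E[Z] = E[T²] + E[Q²]
E[T²] = Var(T) + E[T]² = 4 + 1 = 5
E[Q²] = Var(Q) + E[Q]² = 0.031558185 + 0.37869822 = 0.41025641
E[Z] = 5 + 0.41025641 = 5.4102564

5.4102564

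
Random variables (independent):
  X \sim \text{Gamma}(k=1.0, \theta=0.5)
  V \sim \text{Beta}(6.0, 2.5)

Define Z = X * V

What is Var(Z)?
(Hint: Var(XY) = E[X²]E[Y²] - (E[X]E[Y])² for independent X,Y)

Var(XY) = E[X²]E[Y²] - (E[X]E[Y])²
E[X] = 0.5, Var(X) = 0.25
E[V] = 0.70588235, Var(V) = 0.021853943
E[X²] = 0.25 + 0.5² = 0.5
E[V²] = 0.021853943 + 0.70588235² = 0.52012384
Var(Z) = 0.5*0.52012384 - (0.5*0.70588235)²
= 0.26006192 - 0.12456747 = 0.13549445

0.13549445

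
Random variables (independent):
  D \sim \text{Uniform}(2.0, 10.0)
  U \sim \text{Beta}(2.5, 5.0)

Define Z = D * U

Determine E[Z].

For independent RVs: E[XY] = E[X]*E[Y]
E[D] = 6
E[U] = 0.33333333
E[Z] = 6 * 0.33333333 = 2

2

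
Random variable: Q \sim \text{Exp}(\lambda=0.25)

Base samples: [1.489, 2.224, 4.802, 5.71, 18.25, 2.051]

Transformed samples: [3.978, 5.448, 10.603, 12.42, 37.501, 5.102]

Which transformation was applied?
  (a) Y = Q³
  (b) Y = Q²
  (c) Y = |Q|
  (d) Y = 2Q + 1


Checking option (d) Y = 2Q + 1:
  Q = 1.489 -> Y = 3.978 ✓
  Q = 2.224 -> Y = 5.448 ✓
  Q = 4.802 -> Y = 10.603 ✓
All samples match this transformation.

(d) 2Q + 1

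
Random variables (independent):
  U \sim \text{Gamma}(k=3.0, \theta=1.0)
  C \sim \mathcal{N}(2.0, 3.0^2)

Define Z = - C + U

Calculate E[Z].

E[Z] = 1*E[U] - 1*E[C]
E[U] = 3
E[C] = 2
E[Z] = 1*3 - 1*2 = 1

1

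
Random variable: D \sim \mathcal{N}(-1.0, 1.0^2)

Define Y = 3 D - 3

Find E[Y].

For Y = 3D - 3:
E[Y] = 3 * E[D] - 3
E[D] = -1.0 = -1
E[Y] = 3 * (-1) - 3 = -6

-6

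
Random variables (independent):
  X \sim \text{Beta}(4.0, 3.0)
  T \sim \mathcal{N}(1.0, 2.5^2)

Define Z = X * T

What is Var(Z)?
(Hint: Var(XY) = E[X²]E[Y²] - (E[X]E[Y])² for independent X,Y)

Var(XY) = E[X²]E[Y²] - (E[X]E[Y])²
E[X] = 0.57142857, Var(X) = 0.030612245
E[T] = 1, Var(T) = 6.25
E[X²] = 0.030612245 + 0.57142857² = 0.35714286
E[T²] = 6.25 + 1² = 7.25
Var(Z) = 0.35714286*7.25 - (0.57142857*1)²
= 2.5892857 - 0.32653061 = 2.2627551

2.2627551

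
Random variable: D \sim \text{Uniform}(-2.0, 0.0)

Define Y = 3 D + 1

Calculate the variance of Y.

For Y = aD + b: Var(Y) = a² * Var(D)
Var(D) = (0 + 2)^2/12 = 0.33333333
Var(Y) = 3² * 0.33333333 = 9 * 0.33333333 = 3

3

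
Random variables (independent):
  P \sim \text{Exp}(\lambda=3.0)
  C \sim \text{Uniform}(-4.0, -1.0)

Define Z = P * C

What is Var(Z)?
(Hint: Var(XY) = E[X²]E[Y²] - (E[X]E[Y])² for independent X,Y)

Var(XY) = E[X²]E[Y²] - (E[X]E[Y])²
E[P] = 0.33333333, Var(P) = 0.11111111
E[C] = -2.5, Var(C) = 0.75
E[P²] = 0.11111111 + 0.33333333² = 0.22222222
E[C²] = 0.75 + (-2.5)² = 7
Var(Z) = 0.22222222*7 - (0.33333333*(-2.5))²
= 1.5555556 - 0.69444444 = 0.86111111

0.86111111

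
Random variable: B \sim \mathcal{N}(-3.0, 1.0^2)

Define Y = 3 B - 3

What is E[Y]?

For Y = 3B - 3:
E[Y] = 3 * E[B] - 3
E[B] = -3.0 = -3
E[Y] = 3 * (-3) - 3 = -12

-12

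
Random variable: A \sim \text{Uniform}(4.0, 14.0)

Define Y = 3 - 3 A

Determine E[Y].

For Y = -3A + 3:
E[Y] = -3 * E[A] + 3
E[A] = (4 + 14)/2 = 9
E[Y] = -3 * 9 + 3 = -24

-24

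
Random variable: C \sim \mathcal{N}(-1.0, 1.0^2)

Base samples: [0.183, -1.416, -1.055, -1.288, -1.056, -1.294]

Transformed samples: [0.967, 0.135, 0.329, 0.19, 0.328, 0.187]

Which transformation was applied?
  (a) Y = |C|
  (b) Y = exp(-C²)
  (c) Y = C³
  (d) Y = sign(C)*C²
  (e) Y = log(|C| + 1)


Checking option (b) Y = exp(-C²):
  C = 0.183 -> Y = 0.967 ✓
  C = -1.416 -> Y = 0.135 ✓
  C = -1.055 -> Y = 0.329 ✓
All samples match this transformation.

(b) exp(-C²)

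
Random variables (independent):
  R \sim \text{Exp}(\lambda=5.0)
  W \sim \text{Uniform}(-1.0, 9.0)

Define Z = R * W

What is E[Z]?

For independent RVs: E[XY] = E[X]*E[Y]
E[R] = 0.2
E[W] = 4
E[Z] = 0.2 * 4 = 0.8

0.8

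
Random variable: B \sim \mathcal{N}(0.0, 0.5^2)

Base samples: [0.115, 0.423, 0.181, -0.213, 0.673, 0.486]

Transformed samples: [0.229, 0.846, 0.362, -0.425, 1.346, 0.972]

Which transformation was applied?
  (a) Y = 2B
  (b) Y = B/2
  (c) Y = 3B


Checking option (a) Y = 2B:
  B = 0.115 -> Y = 0.229 ✓
  B = 0.423 -> Y = 0.846 ✓
  B = 0.181 -> Y = 0.362 ✓
All samples match this transformation.

(a) 2B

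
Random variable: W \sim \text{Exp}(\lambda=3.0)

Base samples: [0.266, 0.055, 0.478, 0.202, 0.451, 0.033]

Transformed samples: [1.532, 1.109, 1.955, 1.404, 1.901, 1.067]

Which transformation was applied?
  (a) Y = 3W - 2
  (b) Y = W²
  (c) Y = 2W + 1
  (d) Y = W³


Checking option (c) Y = 2W + 1:
  W = 0.266 -> Y = 1.532 ✓
  W = 0.055 -> Y = 1.109 ✓
  W = 0.478 -> Y = 1.955 ✓
All samples match this transformation.

(c) 2W + 1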